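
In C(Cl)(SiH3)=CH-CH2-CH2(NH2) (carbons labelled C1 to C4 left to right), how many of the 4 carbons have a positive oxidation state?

Count +1 for every bond to an atom more electronegative than carbon and −1 for every bond to one less electronegative; C–C bonds are 0. Tallying each carbon:
C1: 2C, 1Cl, 1Si → 0 + 1 − 1 = 0
C2: 3C, 1H → 0 − 1 = -1
C3: 2C, 2H → 0 − 2 = -2
C4: 1C, 2H, 1N → 0 − 2 + 1 = -1
0 carbons meet the condition.

0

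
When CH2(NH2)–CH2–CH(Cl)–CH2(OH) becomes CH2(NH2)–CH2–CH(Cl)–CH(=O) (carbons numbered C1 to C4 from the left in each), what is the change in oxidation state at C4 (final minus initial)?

Before: C4 has 1 bond to C, 2 bonds to H, 1 bond to O → oxidation state -1.
After: C4 has 1 bond to C, 1 bond to H, 2 bonds to O → oxidation state +1.
Δ = +1 − (-1) = +2, so this is an oxidation at C4.

+2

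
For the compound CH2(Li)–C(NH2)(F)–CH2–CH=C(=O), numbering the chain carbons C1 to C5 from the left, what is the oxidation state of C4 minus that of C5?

C4: 3C, 1H → 0 − 1 = -1
C5: 2C, 2O → 0 + 2 = +2
Difference: -1 − (+2) = -3.

-3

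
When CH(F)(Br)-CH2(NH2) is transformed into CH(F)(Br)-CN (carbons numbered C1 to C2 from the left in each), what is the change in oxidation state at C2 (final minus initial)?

+4

Before: C2 has 1 bond to C, 2 bonds to H, 1 bond to N → oxidation state -1.
After: C2 has 1 bond to C, 3 bonds to N → oxidation state +3.
Δ = +3 − (-1) = +4, so this is an oxidation at C2.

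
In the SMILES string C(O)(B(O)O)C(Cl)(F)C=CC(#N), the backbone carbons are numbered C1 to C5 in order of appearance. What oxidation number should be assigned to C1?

-1

Bonds to more-electronegative neighbours contribute +1 each, bonds to H or metals contribute −1 each, and C–C bonds contribute 0.
C1 has one bond to C (0), one bond to O (+1), one bond to B (-1), one bond to H (-1).
Oxidation state = 0 + 1 − 1 − 1 = -1.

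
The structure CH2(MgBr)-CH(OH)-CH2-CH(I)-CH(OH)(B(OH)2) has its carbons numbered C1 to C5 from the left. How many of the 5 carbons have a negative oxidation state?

3

Tallying each carbon's bonds:
C1: 1C, 2H, 1Mg → 0 − 2 − 1 = -3
C2: 2C, 1H, 1O → 0 − 1 + 1 = 0
C3: 2C, 2H → 0 − 2 = -2
C4: 2C, 1H, 1I → 0 − 1 + 1 = 0
C5: 1C, 1H, 1O, 1B → 0 − 1 + 1 − 1 = -1
3 carbons (C1, C3, C5) meet the condition.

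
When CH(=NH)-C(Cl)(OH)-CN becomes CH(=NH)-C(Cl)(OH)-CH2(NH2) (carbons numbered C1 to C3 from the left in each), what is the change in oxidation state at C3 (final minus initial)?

Before: C3 has 1 bond to C, 3 bonds to N → oxidation state +3.
After: C3 has 1 bond to C, 2 bonds to H, 1 bond to N → oxidation state -1.
Δ = -1 − (+3) = -4, so this is a reduction at C3.

-4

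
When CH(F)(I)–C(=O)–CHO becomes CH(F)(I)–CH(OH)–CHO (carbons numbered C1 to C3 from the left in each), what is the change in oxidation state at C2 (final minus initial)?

Before: C2 has 2 bonds to C, 2 bonds to O → oxidation state +2.
After: C2 has 2 bonds to C, 1 bond to H, 1 bond to O → oxidation state 0.
Δ = 0 − (+2) = -2, so this is a reduction at C2.

-2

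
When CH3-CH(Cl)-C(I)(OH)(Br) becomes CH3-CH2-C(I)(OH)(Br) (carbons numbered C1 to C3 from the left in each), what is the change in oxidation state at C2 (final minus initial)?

Before: C2 has 2 bonds to C, 1 bond to H, 1 bond to Cl → oxidation state 0.
After: C2 has 2 bonds to C, 2 bonds to H → oxidation state -2.
Δ = -2 − (0) = -2, so this is a reduction at C2.

-2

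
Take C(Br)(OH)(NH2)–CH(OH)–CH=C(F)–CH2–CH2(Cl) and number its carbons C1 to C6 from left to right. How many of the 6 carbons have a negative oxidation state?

3

Tallying each carbon's bonds:
C1: 1C, 1O, 1N, 1Br → 0 + 1 + 1 + 1 = +3
C2: 2C, 1H, 1O → 0 − 1 + 1 = 0
C3: 3C, 1H → 0 − 1 = -1
C4: 3C, 1F → 0 + 1 = +1
C5: 2C, 2H → 0 − 2 = -2
C6: 1C, 2H, 1Cl → 0 − 2 + 1 = -1
3 carbons (C3, C5, C6) meet the condition.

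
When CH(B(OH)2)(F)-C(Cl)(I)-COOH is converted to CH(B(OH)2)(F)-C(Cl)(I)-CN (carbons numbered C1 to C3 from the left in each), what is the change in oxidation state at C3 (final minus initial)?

Before: C3 has 1 bond to C, 3 bonds to O → oxidation state +3.
After: C3 has 1 bond to C, 3 bonds to N → oxidation state +3.
Δ = +3 − (+3) = 0, so no net redox change at C3.

0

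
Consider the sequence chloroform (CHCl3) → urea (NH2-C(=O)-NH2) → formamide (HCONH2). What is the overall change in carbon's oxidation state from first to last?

Carbon oxidation states along the series — chloroform: +2, urea: +4, formamide: +2.
Net change = +2 − (+2) = 0.

0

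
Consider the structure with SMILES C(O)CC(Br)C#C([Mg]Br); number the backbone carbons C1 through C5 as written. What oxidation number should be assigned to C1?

-1

C1 has one bond to C (0), one bond to H (-1), one bond to O (+1), one bond to H (-1).
Oxidation state = 0 − 1 + 1 − 1 = -1.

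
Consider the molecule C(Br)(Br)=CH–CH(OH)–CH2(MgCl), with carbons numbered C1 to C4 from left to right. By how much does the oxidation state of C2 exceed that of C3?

-1

C2: 3C, 1H → 0 − 1 = -1
C3: 2C, 1H, 1O → 0 − 1 + 1 = 0
Difference: -1 − (0) = -1.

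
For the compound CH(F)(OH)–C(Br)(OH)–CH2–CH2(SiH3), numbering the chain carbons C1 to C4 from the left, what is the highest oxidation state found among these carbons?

Tallying each carbon's bonds:
C1: 1C, 1H, 1O, 1F → 0 − 1 + 1 + 1 = +1
C2: 2C, 1O, 1Br → 0 + 1 + 1 = +2
C3: 2C, 2H → 0 − 2 = -2
C4: 1C, 2H, 1Si → 0 − 2 − 1 = -3
The highest value is +2.

+2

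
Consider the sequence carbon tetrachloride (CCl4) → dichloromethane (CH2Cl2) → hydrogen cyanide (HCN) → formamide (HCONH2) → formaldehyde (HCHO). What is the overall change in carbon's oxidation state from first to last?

Carbon oxidation states along the series — carbon tetrachloride: +4, dichloromethane: 0, hydrogen cyanide: +2, formamide: +2, formaldehyde: 0.
Net change = 0 − (+4) = -4.

-4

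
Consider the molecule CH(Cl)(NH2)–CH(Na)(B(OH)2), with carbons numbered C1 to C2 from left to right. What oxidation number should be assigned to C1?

Assign +1 per bond to O/N/halogen, −1 per bond to H or an electropositive element, and 0 per bond to carbon.
C1 has one bond to C (0), one bond to Cl (+1), one bond to N (+1), one bond to H (-1).
Oxidation state = 0 + 1 + 1 − 1 = +1.

+1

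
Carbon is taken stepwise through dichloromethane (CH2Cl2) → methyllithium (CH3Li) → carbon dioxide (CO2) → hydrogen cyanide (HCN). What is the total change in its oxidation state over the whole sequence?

Carbon oxidation states along the series — dichloromethane: 0, methyllithium: -4, carbon dioxide: +4, hydrogen cyanide: +2.
Net change = +2 − (0) = +2.

+2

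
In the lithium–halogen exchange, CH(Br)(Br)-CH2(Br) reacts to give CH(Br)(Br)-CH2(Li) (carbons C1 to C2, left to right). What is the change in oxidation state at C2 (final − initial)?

-2

Before: C2 has 1 bond to C, 2 bonds to H, 1 bond to Br → oxidation state -1.
After: C2 has 1 bond to C, 2 bonds to H, 1 bond to Li → oxidation state -3.
Δ = -3 − (-1) = -2, so this is a reduction at C2.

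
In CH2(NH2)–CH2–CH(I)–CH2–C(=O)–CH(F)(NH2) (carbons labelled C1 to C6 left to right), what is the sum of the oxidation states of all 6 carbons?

-2

Bonds to more-electronegative neighbours contribute +1 each, bonds to H or metals contribute −1 each, and C–C bonds contribute 0. Tallying each carbon:
C1: 1C, 2H, 1N → 0 − 2 + 1 = -1
C2: 2C, 2H → 0 − 2 = -2
C3: 2C, 1H, 1I → 0 − 1 + 1 = 0
C4: 2C, 2H → 0 − 2 = -2
C5: 2C, 2O → 0 + 2 = +2
C6: 1C, 1H, 1N, 1F → 0 − 1 + 1 + 1 = +1
Sum = -1 − 2 + 0 − 2 + 2 + 1 = -2.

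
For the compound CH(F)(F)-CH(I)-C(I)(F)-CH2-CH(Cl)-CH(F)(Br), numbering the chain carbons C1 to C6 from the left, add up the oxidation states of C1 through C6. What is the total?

Each bond to a more electronegative atom (O, N, halogen) counts +1, each bond to a less electronegative atom (H, metal, B, Si) counts −1, and each C–C bond counts 0. Tallying each carbon:
C1: 1C, 1H, 2F → 0 − 1 + 2 = +1
C2: 2C, 1H, 1I → 0 − 1 + 1 = 0
C3: 2C, 1F, 1I → 0 + 1 + 1 = +2
C4: 2C, 2H → 0 − 2 = -2
C5: 2C, 1H, 1Cl → 0 − 1 + 1 = 0
C6: 1C, 1H, 1F, 1Br → 0 − 1 + 1 + 1 = +1
Sum = +1 + 0 + 2 − 2 + 0 + 1 = +2.

+2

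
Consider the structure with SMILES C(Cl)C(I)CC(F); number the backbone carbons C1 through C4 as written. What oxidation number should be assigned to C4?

Bonds to more-electronegative neighbours contribute +1 each, bonds to H or metals contribute −1 each, and C–C bonds contribute 0.
C4 has one bond to C (0), one bond to H (-1), one bond to H (-1), one bond to F (+1).
Oxidation state = 0 − 1 − 1 + 1 = -1.

-1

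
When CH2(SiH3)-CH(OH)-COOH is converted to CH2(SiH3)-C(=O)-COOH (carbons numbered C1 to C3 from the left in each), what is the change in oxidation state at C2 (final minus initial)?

+2

Before: C2 has 2 bonds to C, 1 bond to H, 1 bond to O → oxidation state 0.
After: C2 has 2 bonds to C, 2 bonds to O → oxidation state +2.
Δ = +2 − (0) = +2, so this is an oxidation at C2.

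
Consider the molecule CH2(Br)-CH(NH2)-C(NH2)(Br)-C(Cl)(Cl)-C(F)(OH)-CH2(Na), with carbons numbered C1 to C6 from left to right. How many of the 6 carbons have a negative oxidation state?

Tallying each carbon's bonds:
C1: 1C, 2H, 1Br → 0 − 2 + 1 = -1
C2: 2C, 1H, 1N → 0 − 1 + 1 = 0
C3: 2C, 1N, 1Br → 0 + 1 + 1 = +2
C4: 2C, 2Cl → 0 + 2 = +2
C5: 2C, 1O, 1F → 0 + 1 + 1 = +2
C6: 1C, 2H, 1Na → 0 − 2 − 1 = -3
2 carbons (C1, C6) meet the condition.

2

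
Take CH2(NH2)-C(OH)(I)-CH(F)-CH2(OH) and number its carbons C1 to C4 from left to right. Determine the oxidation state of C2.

C2 has one bond to C (0), one bond to C (0), one bond to O (+1), one bond to I (+1).
Oxidation state = 0 + 0 + 1 + 1 = +2.

+2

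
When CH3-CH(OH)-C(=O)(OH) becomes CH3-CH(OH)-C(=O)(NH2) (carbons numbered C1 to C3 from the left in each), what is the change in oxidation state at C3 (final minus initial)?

Before: C3 has 1 bond to C, 3 bonds to O → oxidation state +3.
After: C3 has 1 bond to C, 2 bonds to O, 1 bond to N → oxidation state +3.
Δ = +3 − (+3) = 0, so no net redox change at C3.

0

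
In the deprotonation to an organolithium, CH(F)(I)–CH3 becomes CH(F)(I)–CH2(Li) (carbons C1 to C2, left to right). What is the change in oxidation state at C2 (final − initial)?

0

Before: C2 has 1 bond to C, 3 bonds to H → oxidation state -3.
After: C2 has 1 bond to C, 2 bonds to H, 1 bond to Li → oxidation state -3.
Δ = -3 − (-3) = 0, so no net redox change at C2.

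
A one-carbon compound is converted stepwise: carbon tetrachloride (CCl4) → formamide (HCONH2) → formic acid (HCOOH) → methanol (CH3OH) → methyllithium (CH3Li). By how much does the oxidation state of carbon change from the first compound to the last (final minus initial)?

-8

Carbon oxidation states along the series — carbon tetrachloride: +4, formamide: +2, formic acid: +2, methanol: -2, methyllithium: -4.
Net change = -4 − (+4) = -8.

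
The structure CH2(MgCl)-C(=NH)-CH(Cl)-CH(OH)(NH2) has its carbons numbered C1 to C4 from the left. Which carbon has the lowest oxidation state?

C1

Each bond to a more electronegative atom (O, N, halogen) counts +1, each bond to a less electronegative atom (H, metal, B, Si) counts −1, and each C–C bond counts 0. Tallying each carbon:
C1: 1C, 2H, 1Mg → 0 − 2 − 1 = -3
C2: 2C, 2N → 0 + 2 = +2
C3: 2C, 1H, 1Cl → 0 − 1 + 1 = 0
C4: 1C, 1H, 1O, 1N → 0 − 1 + 1 + 1 = +1
The most reduced carbon is C1 at -3.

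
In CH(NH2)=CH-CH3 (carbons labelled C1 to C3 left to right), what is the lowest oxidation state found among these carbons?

Count +1 for every bond to an atom more electronegative than carbon and −1 for every bond to one less electronegative; C–C bonds are 0. Tallying each carbon:
C1: 2C, 1H, 1N → 0 − 1 + 1 = 0
C2: 3C, 1H → 0 − 1 = -1
C3: 1C, 3H → 0 − 3 = -3
The lowest value is -3.

-3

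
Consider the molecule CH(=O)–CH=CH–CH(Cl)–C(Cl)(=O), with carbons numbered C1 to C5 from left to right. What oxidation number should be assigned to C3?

-1

Assign +1 per bond to O/N/halogen, −1 per bond to H or an electropositive element, and 0 per bond to carbon.
C3 has a double bond to C (2×0 = 0), one bond to C (0), one bond to H (-1).
Oxidation state = 0 + 0 − 1 = -1.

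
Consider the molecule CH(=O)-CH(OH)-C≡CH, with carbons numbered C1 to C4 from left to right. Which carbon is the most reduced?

C4

Tallying each carbon's bonds:
C1: 1C, 1H, 2O → 0 − 1 + 2 = +1
C2: 2C, 1H, 1O → 0 − 1 + 1 = 0
C3: 4C → 0 = 0
C4: 3C, 1H → 0 − 1 = -1
The most reduced carbon is C4 at -1.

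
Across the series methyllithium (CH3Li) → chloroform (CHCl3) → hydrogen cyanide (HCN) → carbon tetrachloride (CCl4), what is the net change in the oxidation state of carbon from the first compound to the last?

+8

Carbon oxidation states along the series — methyllithium: -4, chloroform: +2, hydrogen cyanide: +2, carbon tetrachloride: +4.
Net change = +4 − (-4) = +8.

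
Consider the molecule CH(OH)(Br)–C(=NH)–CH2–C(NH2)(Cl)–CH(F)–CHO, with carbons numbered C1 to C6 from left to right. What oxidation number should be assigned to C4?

C4 has one bond to C (0), one bond to C (0), one bond to N (+1), one bond to Cl (+1).
Oxidation state = 0 + 0 + 1 + 1 = +2.

+2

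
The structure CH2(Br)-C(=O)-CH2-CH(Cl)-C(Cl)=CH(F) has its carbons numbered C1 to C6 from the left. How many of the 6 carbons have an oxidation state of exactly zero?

Tallying each carbon's bonds:
C1: 1C, 2H, 1Br → 0 − 2 + 1 = -1
C2: 2C, 2O → 0 + 2 = +2
C3: 2C, 2H → 0 − 2 = -2
C4: 2C, 1H, 1Cl → 0 − 1 + 1 = 0
C5: 3C, 1Cl → 0 + 1 = +1
C6: 2C, 1H, 1F → 0 − 1 + 1 = 0
2 carbons (C4, C6) meet the condition.

2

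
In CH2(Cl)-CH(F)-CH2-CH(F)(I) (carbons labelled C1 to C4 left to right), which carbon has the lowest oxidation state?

Count +1 for every bond to an atom more electronegative than carbon and −1 for every bond to one less electronegative; C–C bonds are 0. Tallying each carbon:
C1: 1C, 2H, 1Cl → 0 − 2 + 1 = -1
C2: 2C, 1H, 1F → 0 − 1 + 1 = 0
C3: 2C, 2H → 0 − 2 = -2
C4: 1C, 1H, 1F, 1I → 0 − 1 + 1 + 1 = +1
The most reduced carbon is C3 at -2.

C3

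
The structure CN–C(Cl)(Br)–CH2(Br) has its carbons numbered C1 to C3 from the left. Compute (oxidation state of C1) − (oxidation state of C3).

C1: 1C, 3N → 0 + 3 = +3
C3: 1C, 2H, 1Br → 0 − 2 + 1 = -1
Difference: +3 − (-1) = +4.

+4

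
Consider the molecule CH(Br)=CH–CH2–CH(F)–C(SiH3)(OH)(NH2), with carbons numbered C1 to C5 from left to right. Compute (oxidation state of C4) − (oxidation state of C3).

C4: 2C, 1H, 1F → 0 − 1 + 1 = 0
C3: 2C, 2H → 0 − 2 = -2
Difference: 0 − (-2) = +2.

+2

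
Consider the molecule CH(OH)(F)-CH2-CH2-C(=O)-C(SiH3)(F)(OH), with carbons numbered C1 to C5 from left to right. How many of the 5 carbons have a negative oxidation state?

2

Tallying each carbon's bonds:
C1: 1C, 1H, 1O, 1F → 0 − 1 + 1 + 1 = +1
C2: 2C, 2H → 0 − 2 = -2
C3: 2C, 2H → 0 − 2 = -2
C4: 2C, 2O → 0 + 2 = +2
C5: 1C, 1O, 1F, 1Si → 0 + 1 + 1 − 1 = +1
2 carbons (C2, C3) meet the condition.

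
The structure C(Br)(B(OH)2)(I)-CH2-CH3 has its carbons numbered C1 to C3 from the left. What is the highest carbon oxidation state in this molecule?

+1

Each bond to a more electronegative atom (O, N, halogen) counts +1, each bond to a less electronegative atom (H, metal, B, Si) counts −1, and each C–C bond counts 0. Tallying each carbon:
C1: 1C, 1Br, 1I, 1B → 0 + 1 + 1 − 1 = +1
C2: 2C, 2H → 0 − 2 = -2
C3: 1C, 3H → 0 − 3 = -3
The highest value is +1.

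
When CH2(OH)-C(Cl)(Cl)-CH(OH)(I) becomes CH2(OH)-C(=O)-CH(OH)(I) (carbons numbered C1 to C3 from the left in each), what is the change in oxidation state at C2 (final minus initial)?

Before: C2 has 2 bonds to C, 2 bonds to Cl → oxidation state +2.
After: C2 has 2 bonds to C, 2 bonds to O → oxidation state +2.
Δ = +2 − (+2) = 0, so no net redox change at C2.

0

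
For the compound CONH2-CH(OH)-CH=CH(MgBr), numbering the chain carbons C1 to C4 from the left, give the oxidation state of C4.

-2

C4 has a double bond to C (2×0 = 0), one bond to H (-1), one bond to Mg (-1).
Oxidation state = 0 − 1 − 1 = -2.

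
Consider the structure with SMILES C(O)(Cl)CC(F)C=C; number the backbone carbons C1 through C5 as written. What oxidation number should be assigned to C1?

+1

C1 has one bond to C (0), one bond to O (+1), one bond to H (-1), one bond to Cl (+1).
Oxidation state = 0 + 1 − 1 + 1 = +1.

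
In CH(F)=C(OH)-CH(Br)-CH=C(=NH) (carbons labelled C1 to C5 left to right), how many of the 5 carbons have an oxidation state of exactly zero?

Assign +1 per bond to O/N/halogen, −1 per bond to H or an electropositive element, and 0 per bond to carbon. Tallying each carbon:
C1: 2C, 1H, 1F → 0 − 1 + 1 = 0
C2: 3C, 1O → 0 + 1 = +1
C3: 2C, 1H, 1Br → 0 − 1 + 1 = 0
C4: 3C, 1H → 0 − 1 = -1
C5: 2C, 2N → 0 + 2 = +2
2 carbons (C1, C3) meet the condition.

2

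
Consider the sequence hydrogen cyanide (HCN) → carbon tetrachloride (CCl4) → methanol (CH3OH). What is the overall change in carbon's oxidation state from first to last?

Carbon oxidation states along the series — hydrogen cyanide: +2, carbon tetrachloride: +4, methanol: -2.
Net change = -2 − (+2) = -4.

-4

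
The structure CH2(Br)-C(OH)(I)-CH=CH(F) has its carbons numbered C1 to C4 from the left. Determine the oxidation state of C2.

+2

C2 has one bond to C (0), one bond to C (0), one bond to O (+1), one bond to I (+1).
Oxidation state = 0 + 0 + 1 + 1 = +2.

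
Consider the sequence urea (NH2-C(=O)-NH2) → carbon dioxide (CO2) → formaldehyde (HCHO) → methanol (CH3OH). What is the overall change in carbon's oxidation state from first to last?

Carbon oxidation states along the series — urea: +4, carbon dioxide: +4, formaldehyde: 0, methanol: -2.
Net change = -2 − (+4) = -6.

-6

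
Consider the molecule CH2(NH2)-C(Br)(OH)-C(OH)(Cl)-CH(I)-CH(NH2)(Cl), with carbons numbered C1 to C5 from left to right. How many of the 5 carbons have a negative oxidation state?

1

Bonds to more-electronegative neighbours contribute +1 each, bonds to H or metals contribute −1 each, and C–C bonds contribute 0. Tallying each carbon:
C1: 1C, 2H, 1N → 0 − 2 + 1 = -1
C2: 2C, 1O, 1Br → 0 + 1 + 1 = +2
C3: 2C, 1O, 1Cl → 0 + 1 + 1 = +2
C4: 2C, 1H, 1I → 0 − 1 + 1 = 0
C5: 1C, 1H, 1N, 1Cl → 0 − 1 + 1 + 1 = +1
1 carbon (C1) meets the condition.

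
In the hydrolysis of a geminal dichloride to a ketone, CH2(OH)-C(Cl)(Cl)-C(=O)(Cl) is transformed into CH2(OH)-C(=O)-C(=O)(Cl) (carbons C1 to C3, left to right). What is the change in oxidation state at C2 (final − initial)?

0

Before: C2 has 2 bonds to C, 2 bonds to Cl → oxidation state +2.
After: C2 has 2 bonds to C, 2 bonds to O → oxidation state +2.
Δ = +2 − (+2) = 0, so no net redox change at C2.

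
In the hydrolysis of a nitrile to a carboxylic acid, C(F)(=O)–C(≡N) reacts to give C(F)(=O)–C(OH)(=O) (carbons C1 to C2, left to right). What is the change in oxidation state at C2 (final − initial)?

Before: C2 has 1 bond to C, 3 bonds to N → oxidation state +3.
After: C2 has 1 bond to C, 3 bonds to O → oxidation state +3.
Δ = +3 − (+3) = 0, so no net redox change at C2.

0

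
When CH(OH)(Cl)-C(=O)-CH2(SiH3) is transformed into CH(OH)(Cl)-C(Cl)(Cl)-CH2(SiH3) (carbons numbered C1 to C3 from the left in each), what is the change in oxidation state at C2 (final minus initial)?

0

Before: C2 has 2 bonds to C, 2 bonds to O → oxidation state +2.
After: C2 has 2 bonds to C, 2 bonds to Cl → oxidation state +2.
Δ = +2 − (+2) = 0, so no net redox change at C2.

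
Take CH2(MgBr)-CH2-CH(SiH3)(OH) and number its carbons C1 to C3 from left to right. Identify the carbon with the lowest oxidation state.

C1

Each bond to a more electronegative atom (O, N, halogen) counts +1, each bond to a less electronegative atom (H, metal, B, Si) counts −1, and each C–C bond counts 0. Tallying each carbon:
C1: 1C, 2H, 1Mg → 0 − 2 − 1 = -3
C2: 2C, 2H → 0 − 2 = -2
C3: 1C, 1H, 1O, 1Si → 0 − 1 + 1 − 1 = -1
The most reduced carbon is C1 at -3.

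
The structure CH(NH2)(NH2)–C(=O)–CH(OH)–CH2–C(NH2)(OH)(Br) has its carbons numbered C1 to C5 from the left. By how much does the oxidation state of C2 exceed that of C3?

+2

C2: 2C, 2O → 0 + 2 = +2
C3: 2C, 1H, 1O → 0 − 1 + 1 = 0
Difference: +2 − (0) = +2.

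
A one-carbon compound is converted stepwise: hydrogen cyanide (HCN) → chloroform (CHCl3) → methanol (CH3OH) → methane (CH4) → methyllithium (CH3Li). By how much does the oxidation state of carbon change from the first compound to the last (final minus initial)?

Carbon oxidation states along the series — hydrogen cyanide: +2, chloroform: +2, methanol: -2, methane: -4, methyllithium: -4.
Net change = -4 − (+2) = -6.

-6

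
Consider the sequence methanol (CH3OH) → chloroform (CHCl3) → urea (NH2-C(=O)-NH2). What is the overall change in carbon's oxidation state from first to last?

+6

Carbon oxidation states along the series — methanol: -2, chloroform: +2, urea: +4.
Net change = +4 − (-2) = +6.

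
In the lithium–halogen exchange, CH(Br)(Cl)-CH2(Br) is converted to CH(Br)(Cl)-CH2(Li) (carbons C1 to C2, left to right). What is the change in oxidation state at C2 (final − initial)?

-2

Before: C2 has 1 bond to C, 2 bonds to H, 1 bond to Br → oxidation state -1.
After: C2 has 1 bond to C, 2 bonds to H, 1 bond to Li → oxidation state -3.
Δ = -3 − (-1) = -2, so this is a reduction at C2.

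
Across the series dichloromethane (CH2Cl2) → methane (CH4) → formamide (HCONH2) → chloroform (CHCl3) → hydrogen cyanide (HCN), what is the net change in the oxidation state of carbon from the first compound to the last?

Carbon oxidation states along the series — dichloromethane: 0, methane: -4, formamide: +2, chloroform: +2, hydrogen cyanide: +2.
Net change = +2 − (0) = +2.

+2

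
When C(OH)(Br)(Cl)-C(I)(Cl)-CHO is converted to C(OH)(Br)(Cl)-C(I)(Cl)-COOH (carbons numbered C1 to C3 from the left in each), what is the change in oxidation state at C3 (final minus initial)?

+2

Before: C3 has 1 bond to C, 1 bond to H, 2 bonds to O → oxidation state +1.
After: C3 has 1 bond to C, 3 bonds to O → oxidation state +3.
Δ = +3 − (+1) = +2, so this is an oxidation at C3.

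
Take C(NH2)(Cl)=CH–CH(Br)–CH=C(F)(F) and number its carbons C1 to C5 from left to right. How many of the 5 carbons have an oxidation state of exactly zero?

Assign +1 per bond to O/N/halogen, −1 per bond to H or an electropositive element, and 0 per bond to carbon. Tallying each carbon:
C1: 2C, 1N, 1Cl → 0 + 1 + 1 = +2
C2: 3C, 1H → 0 − 1 = -1
C3: 2C, 1H, 1Br → 0 − 1 + 1 = 0
C4: 3C, 1H → 0 − 1 = -1
C5: 2C, 2F → 0 + 2 = +2
1 carbon (C3) meets the condition.

1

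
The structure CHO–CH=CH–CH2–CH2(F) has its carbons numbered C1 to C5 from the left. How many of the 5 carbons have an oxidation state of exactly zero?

Tallying each carbon's bonds:
C1: 1C, 1H, 2O → 0 − 1 + 2 = +1
C2: 3C, 1H → 0 − 1 = -1
C3: 3C, 1H → 0 − 1 = -1
C4: 2C, 2H → 0 − 2 = -2
C5: 1C, 2H, 1F → 0 − 2 + 1 = -1
0 carbons meet the condition.

0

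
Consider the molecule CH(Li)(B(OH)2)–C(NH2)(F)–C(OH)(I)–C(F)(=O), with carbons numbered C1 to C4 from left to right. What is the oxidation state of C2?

+2

Each bond to a more electronegative atom (O, N, halogen) counts +1, each bond to a less electronegative atom (H, metal, B, Si) counts −1, and each C–C bond counts 0.
C2 has one bond to C (0), one bond to C (0), one bond to N (+1), one bond to F (+1).
Oxidation state = 0 + 0 + 1 + 1 = +2.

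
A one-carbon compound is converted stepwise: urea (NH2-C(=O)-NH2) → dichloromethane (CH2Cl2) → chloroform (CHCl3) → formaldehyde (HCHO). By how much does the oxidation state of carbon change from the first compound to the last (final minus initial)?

Carbon oxidation states along the series — urea: +4, dichloromethane: 0, chloroform: +2, formaldehyde: 0.
Net change = 0 − (+4) = -4.

-4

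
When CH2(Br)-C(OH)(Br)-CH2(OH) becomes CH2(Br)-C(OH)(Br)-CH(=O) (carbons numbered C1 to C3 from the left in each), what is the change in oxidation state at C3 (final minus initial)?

+2

Before: C3 has 1 bond to C, 2 bonds to H, 1 bond to O → oxidation state -1.
After: C3 has 1 bond to C, 1 bond to H, 2 bonds to O → oxidation state +1.
Δ = +1 − (-1) = +2, so this is an oxidation at C3.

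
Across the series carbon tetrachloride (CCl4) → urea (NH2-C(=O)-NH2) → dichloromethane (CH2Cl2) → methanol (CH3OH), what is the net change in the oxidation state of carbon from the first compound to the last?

-6

Carbon oxidation states along the series — carbon tetrachloride: +4, urea: +4, dichloromethane: 0, methanol: -2.
Net change = -2 − (+4) = -6.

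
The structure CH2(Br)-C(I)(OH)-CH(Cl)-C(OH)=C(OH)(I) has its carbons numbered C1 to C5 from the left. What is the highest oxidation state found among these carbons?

+2

Tallying each carbon's bonds:
C1: 1C, 2H, 1Br → 0 − 2 + 1 = -1
C2: 2C, 1O, 1I → 0 + 1 + 1 = +2
C3: 2C, 1H, 1Cl → 0 − 1 + 1 = 0
C4: 3C, 1O → 0 + 1 = +1
C5: 2C, 1O, 1I → 0 + 1 + 1 = +2
The highest value is +2.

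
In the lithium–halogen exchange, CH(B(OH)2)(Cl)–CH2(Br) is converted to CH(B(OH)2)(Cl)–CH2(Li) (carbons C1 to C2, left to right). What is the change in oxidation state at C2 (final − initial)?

Before: C2 has 1 bond to C, 2 bonds to H, 1 bond to Br → oxidation state -1.
After: C2 has 1 bond to C, 2 bonds to H, 1 bond to Li → oxidation state -3.
Δ = -3 − (-1) = -2, so this is a reduction at C2.

-2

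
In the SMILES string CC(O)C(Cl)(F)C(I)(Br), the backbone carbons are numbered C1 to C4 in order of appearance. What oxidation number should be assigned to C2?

Count +1 for every bond to an atom more electronegative than carbon and −1 for every bond to one less electronegative; C–C bonds are 0.
C2 has one bond to C (0), one bond to C (0), one bond to H (-1), one bond to O (+1).
Oxidation state = 0 + 0 − 1 + 1 = 0.

0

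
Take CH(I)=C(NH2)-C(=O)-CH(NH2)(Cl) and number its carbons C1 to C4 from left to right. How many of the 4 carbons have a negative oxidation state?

Count +1 for every bond to an atom more electronegative than carbon and −1 for every bond to one less electronegative; C–C bonds are 0. Tallying each carbon:
C1: 2C, 1H, 1I → 0 − 1 + 1 = 0
C2: 3C, 1N → 0 + 1 = +1
C3: 2C, 2O → 0 + 2 = +2
C4: 1C, 1H, 1N, 1Cl → 0 − 1 + 1 + 1 = +1
0 carbons meet the condition.

0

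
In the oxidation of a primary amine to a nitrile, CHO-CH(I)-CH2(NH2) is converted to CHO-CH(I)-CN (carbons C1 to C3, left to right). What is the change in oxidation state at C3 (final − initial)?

+4

Before: C3 has 1 bond to C, 2 bonds to H, 1 bond to N → oxidation state -1.
After: C3 has 1 bond to C, 3 bonds to N → oxidation state +3.
Δ = +3 − (-1) = +4, so this is an oxidation at C3.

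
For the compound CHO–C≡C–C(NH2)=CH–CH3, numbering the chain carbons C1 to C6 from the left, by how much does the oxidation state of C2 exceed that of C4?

-1

C2: 4C → 0 = 0
C4: 3C, 1N → 0 + 1 = +1
Difference: 0 − (+1) = -1.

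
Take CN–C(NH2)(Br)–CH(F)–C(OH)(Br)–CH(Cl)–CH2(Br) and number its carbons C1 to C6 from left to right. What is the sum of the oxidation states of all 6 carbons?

Tallying each carbon's bonds:
C1: 1C, 3N → 0 + 3 = +3
C2: 2C, 1N, 1Br → 0 + 1 + 1 = +2
C3: 2C, 1H, 1F → 0 − 1 + 1 = 0
C4: 2C, 1O, 1Br → 0 + 1 + 1 = +2
C5: 2C, 1H, 1Cl → 0 − 1 + 1 = 0
C6: 1C, 2H, 1Br → 0 − 2 + 1 = -1
Sum = +3 + 2 + 0 + 2 + 0 − 1 = +6.

+6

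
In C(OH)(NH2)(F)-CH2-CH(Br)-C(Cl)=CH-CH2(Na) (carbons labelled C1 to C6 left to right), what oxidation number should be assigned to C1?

C1 has one bond to C (0), one bond to O (+1), one bond to N (+1), one bond to F (+1).
Oxidation state = 0 + 1 + 1 + 1 = +3.

+3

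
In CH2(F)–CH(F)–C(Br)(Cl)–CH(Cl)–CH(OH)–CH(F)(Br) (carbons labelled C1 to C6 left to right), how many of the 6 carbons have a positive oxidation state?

Tallying each carbon's bonds:
C1: 1C, 2H, 1F → 0 − 2 + 1 = -1
C2: 2C, 1H, 1F → 0 − 1 + 1 = 0
C3: 2C, 1Cl, 1Br → 0 + 1 + 1 = +2
C4: 2C, 1H, 1Cl → 0 − 1 + 1 = 0
C5: 2C, 1H, 1O → 0 − 1 + 1 = 0
C6: 1C, 1H, 1F, 1Br → 0 − 1 + 1 + 1 = +1
2 carbons (C3, C6) meet the condition.

2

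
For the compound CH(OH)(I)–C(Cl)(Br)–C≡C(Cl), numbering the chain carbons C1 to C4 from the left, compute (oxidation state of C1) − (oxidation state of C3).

C1: 1C, 1H, 1O, 1I → 0 − 1 + 1 + 1 = +1
C3: 4C → 0 = 0
Difference: +1 − (0) = +1.

+1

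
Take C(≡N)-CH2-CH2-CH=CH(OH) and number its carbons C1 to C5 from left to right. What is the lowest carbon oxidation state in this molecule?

-2

Tallying each carbon's bonds:
C1: 1C, 3N → 0 + 3 = +3
C2: 2C, 2H → 0 − 2 = -2
C3: 2C, 2H → 0 − 2 = -2
C4: 3C, 1H → 0 − 1 = -1
C5: 2C, 1H, 1O → 0 − 1 + 1 = 0
The lowest value is -2.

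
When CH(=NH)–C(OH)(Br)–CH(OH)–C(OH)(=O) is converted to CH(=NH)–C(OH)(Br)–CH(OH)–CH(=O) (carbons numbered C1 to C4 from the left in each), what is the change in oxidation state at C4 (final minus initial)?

-2

Before: C4 has 1 bond to C, 3 bonds to O → oxidation state +3.
After: C4 has 1 bond to C, 1 bond to H, 2 bonds to O → oxidation state +1.
Δ = +1 − (+3) = -2, so this is a reduction at C4.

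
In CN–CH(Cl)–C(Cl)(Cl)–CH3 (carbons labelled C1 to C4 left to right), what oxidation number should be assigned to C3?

+2

Count +1 for every bond to an atom more electronegative than carbon and −1 for every bond to one less electronegative; C–C bonds are 0.
C3 has one bond to C (0), one bond to C (0), one bond to Cl (+1), one bond to Cl (+1).
Oxidation state = 0 + 0 + 1 + 1 = +2.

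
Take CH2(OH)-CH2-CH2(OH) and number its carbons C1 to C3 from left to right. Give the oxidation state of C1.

-1

Assign +1 per bond to O/N/halogen, −1 per bond to H or an electropositive element, and 0 per bond to carbon.
C1 has one bond to C (0), one bond to H (-1), one bond to H (-1), one bond to O (+1).
Oxidation state = 0 − 1 − 1 + 1 = -1.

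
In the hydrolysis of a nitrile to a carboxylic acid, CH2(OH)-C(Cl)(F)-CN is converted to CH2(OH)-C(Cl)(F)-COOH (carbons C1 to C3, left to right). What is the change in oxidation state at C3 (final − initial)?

Before: C3 has 1 bond to C, 3 bonds to N → oxidation state +3.
After: C3 has 1 bond to C, 3 bonds to O → oxidation state +3.
Δ = +3 − (+3) = 0, so no net redox change at C3.

0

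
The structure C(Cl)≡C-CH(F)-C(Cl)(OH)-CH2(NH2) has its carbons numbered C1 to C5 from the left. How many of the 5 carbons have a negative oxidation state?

1

Tallying each carbon's bonds:
C1: 3C, 1Cl → 0 + 1 = +1
C2: 4C → 0 = 0
C3: 2C, 1H, 1F → 0 − 1 + 1 = 0
C4: 2C, 1O, 1Cl → 0 + 1 + 1 = +2
C5: 1C, 2H, 1N → 0 − 2 + 1 = -1
1 carbon (C5) meets the condition.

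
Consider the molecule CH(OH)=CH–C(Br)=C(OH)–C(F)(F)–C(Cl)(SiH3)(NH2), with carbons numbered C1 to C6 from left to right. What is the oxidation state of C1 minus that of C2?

C1: 2C, 1H, 1O → 0 − 1 + 1 = 0
C2: 3C, 1H → 0 − 1 = -1
Difference: 0 − (-1) = +1.

+1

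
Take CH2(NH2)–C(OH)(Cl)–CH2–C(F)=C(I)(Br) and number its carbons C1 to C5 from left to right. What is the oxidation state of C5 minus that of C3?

+4

C5: 2C, 1Br, 1I → 0 + 1 + 1 = +2
C3: 2C, 2H → 0 − 2 = -2
Difference: +2 − (-2) = +4.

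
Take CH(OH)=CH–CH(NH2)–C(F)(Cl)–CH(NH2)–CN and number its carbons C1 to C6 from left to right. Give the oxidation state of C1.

Assign +1 per bond to O/N/halogen, −1 per bond to H or an electropositive element, and 0 per bond to carbon.
C1 has a double bond to C (2×0 = 0), one bond to H (-1), one bond to O (+1).
Oxidation state = 0 − 1 + 1 = 0.

0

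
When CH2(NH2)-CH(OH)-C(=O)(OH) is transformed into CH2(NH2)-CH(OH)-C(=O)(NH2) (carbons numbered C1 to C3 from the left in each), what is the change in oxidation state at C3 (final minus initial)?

Before: C3 has 1 bond to C, 3 bonds to O → oxidation state +3.
After: C3 has 1 bond to C, 2 bonds to O, 1 bond to N → oxidation state +3.
Δ = +3 − (+3) = 0, so no net redox change at C3.

0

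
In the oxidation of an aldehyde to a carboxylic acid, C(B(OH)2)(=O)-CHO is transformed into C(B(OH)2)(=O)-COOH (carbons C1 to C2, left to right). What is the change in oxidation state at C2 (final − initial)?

+2

Before: C2 has 1 bond to C, 1 bond to H, 2 bonds to O → oxidation state +1.
After: C2 has 1 bond to C, 3 bonds to O → oxidation state +3.
Δ = +3 − (+1) = +2, so this is an oxidation at C2.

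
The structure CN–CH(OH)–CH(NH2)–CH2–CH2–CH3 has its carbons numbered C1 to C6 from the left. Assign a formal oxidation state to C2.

0

Bonds to more-electronegative neighbours contribute +1 each, bonds to H or metals contribute −1 each, and C–C bonds contribute 0.
C2 has one bond to C (0), one bond to C (0), one bond to H (-1), one bond to O (+1).
Oxidation state = 0 + 0 − 1 + 1 = 0.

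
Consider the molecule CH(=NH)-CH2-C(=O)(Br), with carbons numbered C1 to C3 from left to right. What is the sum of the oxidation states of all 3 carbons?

Tallying each carbon's bonds:
C1: 1C, 1H, 2N → 0 − 1 + 2 = +1
C2: 2C, 2H → 0 − 2 = -2
C3: 1C, 2O, 1Br → 0 + 2 + 1 = +3
Sum = +1 − 2 + 3 = +2.

+2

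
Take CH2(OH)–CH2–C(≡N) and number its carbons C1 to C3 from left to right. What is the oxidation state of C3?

C3 has one bond to C (0), a triple bond to N (3×+1 = +3).
Oxidation state = 0 + 3 = +3.

+3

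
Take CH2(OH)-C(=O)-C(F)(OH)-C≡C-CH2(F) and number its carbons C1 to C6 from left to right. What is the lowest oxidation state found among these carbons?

-1

Tallying each carbon's bonds:
C1: 1C, 2H, 1O → 0 − 2 + 1 = -1
C2: 2C, 2O → 0 + 2 = +2
C3: 2C, 1O, 1F → 0 + 1 + 1 = +2
C4: 4C → 0 = 0
C5: 4C → 0 = 0
C6: 1C, 2H, 1F → 0 − 2 + 1 = -1
The lowest value is -1.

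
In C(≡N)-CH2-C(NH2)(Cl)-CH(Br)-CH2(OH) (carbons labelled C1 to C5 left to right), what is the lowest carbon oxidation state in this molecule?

-2

Tallying each carbon's bonds:
C1: 1C, 3N → 0 + 3 = +3
C2: 2C, 2H → 0 − 2 = -2
C3: 2C, 1N, 1Cl → 0 + 1 + 1 = +2
C4: 2C, 1H, 1Br → 0 − 1 + 1 = 0
C5: 1C, 2H, 1O → 0 − 2 + 1 = -1
The lowest value is -2.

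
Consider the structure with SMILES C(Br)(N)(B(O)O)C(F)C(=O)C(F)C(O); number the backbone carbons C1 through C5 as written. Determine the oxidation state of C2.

Bonds to more-electronegative neighbours contribute +1 each, bonds to H or metals contribute −1 each, and C–C bonds contribute 0.
C2 has one bond to C (0), one bond to C (0), one bond to H (-1), one bond to F (+1).
Oxidation state = 0 + 0 − 1 + 1 = 0.

0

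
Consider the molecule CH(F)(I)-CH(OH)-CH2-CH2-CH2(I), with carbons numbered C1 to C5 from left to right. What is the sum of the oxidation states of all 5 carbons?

Tallying each carbon's bonds:
C1: 1C, 1H, 1F, 1I → 0 − 1 + 1 + 1 = +1
C2: 2C, 1H, 1O → 0 − 1 + 1 = 0
C3: 2C, 2H → 0 − 2 = -2
C4: 2C, 2H → 0 − 2 = -2
C5: 1C, 2H, 1I → 0 − 2 + 1 = -1
Sum = +1 + 0 − 2 − 2 − 1 = -4.

-4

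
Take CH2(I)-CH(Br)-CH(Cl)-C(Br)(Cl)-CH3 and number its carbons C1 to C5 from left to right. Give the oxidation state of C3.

Count +1 for every bond to an atom more electronegative than carbon and −1 for every bond to one less electronegative; C–C bonds are 0.
C3 has one bond to C (0), one bond to C (0), one bond to H (-1), one bond to Cl (+1).
Oxidation state = 0 + 0 − 1 + 1 = 0.

0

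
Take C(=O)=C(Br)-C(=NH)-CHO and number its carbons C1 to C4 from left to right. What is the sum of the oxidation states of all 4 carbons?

+6

Tallying each carbon's bonds:
C1: 2C, 2O → 0 + 2 = +2
C2: 3C, 1Br → 0 + 1 = +1
C3: 2C, 2N → 0 + 2 = +2
C4: 1C, 1H, 2O → 0 − 1 + 2 = +1
Sum = +2 + 1 + 2 + 1 = +6.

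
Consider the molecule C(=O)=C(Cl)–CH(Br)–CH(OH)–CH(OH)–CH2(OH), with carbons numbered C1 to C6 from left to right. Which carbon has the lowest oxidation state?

Assign +1 per bond to O/N/halogen, −1 per bond to H or an electropositive element, and 0 per bond to carbon. Tallying each carbon:
C1: 2C, 2O → 0 + 2 = +2
C2: 3C, 1Cl → 0 + 1 = +1
C3: 2C, 1H, 1Br → 0 − 1 + 1 = 0
C4: 2C, 1H, 1O → 0 − 1 + 1 = 0
C5: 2C, 1H, 1O → 0 − 1 + 1 = 0
C6: 1C, 2H, 1O → 0 − 2 + 1 = -1
The most reduced carbon is C6 at -1.

C6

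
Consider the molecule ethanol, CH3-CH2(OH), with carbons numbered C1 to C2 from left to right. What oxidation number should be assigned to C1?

Bonds to more-electronegative neighbours contribute +1 each, bonds to H or metals contribute −1 each, and C–C bonds contribute 0.
C1 has one bond to H (-1), one bond to H (-1), one bond to H (-1), one bond to C (0).
Oxidation state = -1 − 1 − 1 + 0 = -3.

-3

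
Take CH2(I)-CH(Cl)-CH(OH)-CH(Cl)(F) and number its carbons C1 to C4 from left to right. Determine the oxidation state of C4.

Assign +1 per bond to O/N/halogen, −1 per bond to H or an electropositive element, and 0 per bond to carbon.
C4 has one bond to C (0), one bond to Cl (+1), one bond to F (+1), one bond to H (-1).
Oxidation state = 0 + 1 + 1 − 1 = +1.

+1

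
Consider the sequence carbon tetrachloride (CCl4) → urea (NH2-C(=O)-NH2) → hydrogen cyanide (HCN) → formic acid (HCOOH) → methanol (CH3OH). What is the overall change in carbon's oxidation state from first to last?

-6

Carbon oxidation states along the series — carbon tetrachloride: +4, urea: +4, hydrogen cyanide: +2, formic acid: +2, methanol: -2.
Net change = -2 − (+4) = -6.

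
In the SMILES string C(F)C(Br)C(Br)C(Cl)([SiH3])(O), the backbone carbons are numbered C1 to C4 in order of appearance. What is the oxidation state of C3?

Assign +1 per bond to O/N/halogen, −1 per bond to H or an electropositive element, and 0 per bond to carbon.
C3 has one bond to C (0), one bond to C (0), one bond to Br (+1), one bond to H (-1).
Oxidation state = 0 + 0 + 1 − 1 = 0.

0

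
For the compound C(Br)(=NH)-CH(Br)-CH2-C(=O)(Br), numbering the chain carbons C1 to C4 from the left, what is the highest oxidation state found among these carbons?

Tallying each carbon's bonds:
C1: 1C, 2N, 1Br → 0 + 2 + 1 = +3
C2: 2C, 1H, 1Br → 0 − 1 + 1 = 0
C3: 2C, 2H → 0 − 2 = -2
C4: 1C, 2O, 1Br → 0 + 2 + 1 = +3
The highest value is +3.

+3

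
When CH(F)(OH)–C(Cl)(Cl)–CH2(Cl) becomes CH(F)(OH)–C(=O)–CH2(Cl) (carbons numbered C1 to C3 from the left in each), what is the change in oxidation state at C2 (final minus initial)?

Before: C2 has 2 bonds to C, 2 bonds to Cl → oxidation state +2.
After: C2 has 2 bonds to C, 2 bonds to O → oxidation state +2.
Δ = +2 − (+2) = 0, so no net redox change at C2.

0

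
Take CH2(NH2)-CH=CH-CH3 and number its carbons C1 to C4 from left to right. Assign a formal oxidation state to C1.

Bonds to more-electronegative neighbours contribute +1 each, bonds to H or metals contribute −1 each, and C–C bonds contribute 0.
C1 has one bond to C (0), one bond to H (-1), one bond to H (-1), one bond to N (+1).
Oxidation state = 0 − 1 − 1 + 1 = -1.

-1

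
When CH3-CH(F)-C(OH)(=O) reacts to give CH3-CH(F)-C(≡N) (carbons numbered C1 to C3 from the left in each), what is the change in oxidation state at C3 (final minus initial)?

0

Before: C3 has 1 bond to C, 3 bonds to O → oxidation state +3.
After: C3 has 1 bond to C, 3 bonds to N → oxidation state +3.
Δ = +3 − (+3) = 0, so no net redox change at C3.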